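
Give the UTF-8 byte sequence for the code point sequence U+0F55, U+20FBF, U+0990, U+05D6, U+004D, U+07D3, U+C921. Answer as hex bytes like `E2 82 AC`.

U+0F55: 3-byte form → E0 BD 95.
U+20FBF: 4-byte form → F0 A0 BE BF.
U+0990: 3-byte form → E0 A6 90.
U+05D6: 2-byte form → D7 96.
U+004D: 1-byte form → 4D.
U+07D3: 2-byte form → DF 93.
U+C921: 3-byte form → EC A4 A1.
Concatenated (18 bytes): E0 BD 95 F0 A0 BE BF E0 A6 90 D7 96 4D DF 93 EC A4 A1.

E0 BD 95 F0 A0 BE BF E0 A6 90 D7 96 4D DF 93 EC A4 A1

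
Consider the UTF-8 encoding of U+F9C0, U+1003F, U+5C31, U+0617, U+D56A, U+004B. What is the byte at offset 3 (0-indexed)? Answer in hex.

U+F9C0 → 3-byte form EF A7 80 at offsets 0–2.
U+1003F → 4-byte form F0 90 80 BF at offsets 3–6.
Offset 3 falls in char 2's range; it's byte 1 of F0 90 80 BF = 0xF0.

0xF0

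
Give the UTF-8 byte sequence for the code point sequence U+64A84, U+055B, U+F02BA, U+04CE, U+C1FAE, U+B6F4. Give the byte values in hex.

F1 A4 AA 84 D5 9B F3 B0 8A BA D3 8E F3 81 BE AE EB 9B B4

U+64A84: 4-byte form → F1 A4 AA 84.
U+055B: 2-byte form → D5 9B.
U+F02BA: 4-byte form → F3 B0 8A BA.
U+04CE: 2-byte form → D3 8E.
U+C1FAE: 4-byte form → F3 81 BE AE.
U+B6F4: 3-byte form → EB 9B B4.
Concatenated (19 bytes): F1 A4 AA 84 D5 9B F3 B0 8A BA D3 8E F3 81 BE AE EB 9B B4.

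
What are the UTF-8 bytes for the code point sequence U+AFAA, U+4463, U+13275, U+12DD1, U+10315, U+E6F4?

EA BE AA E4 91 A3 F0 93 89 B5 F0 92 B7 91 F0 90 8C 95 EE 9B B4

U+AFAA: 3-byte form → EA BE AA.
U+4463: 3-byte form → E4 91 A3.
U+13275: 4-byte form → F0 93 89 B5.
U+12DD1: 4-byte form → F0 92 B7 91.
U+10315: 4-byte form → F0 90 8C 95.
U+E6F4: 3-byte form → EE 9B B4.
Concatenated (21 bytes): EA BE AA E4 91 A3 F0 93 89 B5 F0 92 B7 91 F0 90 8C 95 EE 9B B4.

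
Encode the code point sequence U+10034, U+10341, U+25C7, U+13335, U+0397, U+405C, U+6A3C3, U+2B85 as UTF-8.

U+10034: 4-byte form → F0 90 80 B4.
U+10341: 4-byte form → F0 90 8D 81.
U+25C7: 3-byte form → E2 97 87.
U+13335: 4-byte form → F0 93 8C B5.
U+0397: 2-byte form → CE 97.
U+405C: 3-byte form → E4 81 9C.
U+6A3C3: 4-byte form → F1 AA 8F 83.
U+2B85: 3-byte form → E2 AE 85.
Concatenated (27 bytes): F0 90 80 B4 F0 90 8D 81 E2 97 87 F0 93 8C B5 CE 97 E4 81 9C F1 AA 8F 83 E2 AE 85.

F0 90 80 B4 F0 90 8D 81 E2 97 87 F0 93 8C B5 CE 97 E4 81 9C F1 AA 8F 83 E2 AE 85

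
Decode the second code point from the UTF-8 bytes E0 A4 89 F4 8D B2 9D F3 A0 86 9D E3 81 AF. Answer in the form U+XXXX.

Offset 0: leading byte 0xE0 = 11100000 → 3-byte char #1 = E0 A4 89.
Offset 3: leading byte 0xF4 = 11110100 → 4-byte char #2 = F4 8D B2 9D.
Leading byte 0xF4 = 11110100 matches 11110xxx → 4-byte sequence.
Byte 1: 0xF4 = 11110100, payload 100 (3 bits).
Byte 2: 0x8D = 10001101 (10xxxxxx ✓), payload 001101.
Byte 3: 0xB2 = 10110010 (10xxxxxx ✓), payload 110010.
Byte 4: 0x9D = 10011101 (10xxxxxx ✓), payload 011101.
Concatenate: 100001101110010011101 = 0x10DC9D (21 bits → U+10DC9D).

U+10DC9D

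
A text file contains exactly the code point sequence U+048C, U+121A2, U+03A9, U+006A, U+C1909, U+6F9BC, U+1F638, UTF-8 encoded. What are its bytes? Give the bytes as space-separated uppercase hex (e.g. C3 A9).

U+048C: 2-byte form → D2 8C.
U+121A2: 4-byte form → F0 92 86 A2.
U+03A9: 2-byte form → CE A9.
U+006A: 1-byte form → 6A.
U+C1909: 4-byte form → F3 81 A4 89.
U+6F9BC: 4-byte form → F1 AF A6 BC.
U+1F638: 4-byte form → F0 9F 98 B8.
Concatenated (21 bytes): D2 8C F0 92 86 A2 CE A9 6A F3 81 A4 89 F1 AF A6 BC F0 9F 98 B8.

D2 8C F0 92 86 A2 CE A9 6A F3 81 A4 89 F1 AF A6 BC F0 9F 98 B8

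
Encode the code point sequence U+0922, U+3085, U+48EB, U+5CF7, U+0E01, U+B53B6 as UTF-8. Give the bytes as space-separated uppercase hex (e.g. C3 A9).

U+0922: 3-byte form → E0 A4 A2.
U+3085: 3-byte form → E3 82 85.
U+48EB: 3-byte form → E4 A3 AB.
U+5CF7: 3-byte form → E5 B3 B7.
U+0E01: 3-byte form → E0 B8 81.
U+B53B6: 4-byte form → F2 B5 8E B6.
Concatenated (19 bytes): E0 A4 A2 E3 82 85 E4 A3 AB E5 B3 B7 E0 B8 81 F2 B5 8E B6.

E0 A4 A2 E3 82 85 E4 A3 AB E5 B3 B7 E0 B8 81 F2 B5 8E B6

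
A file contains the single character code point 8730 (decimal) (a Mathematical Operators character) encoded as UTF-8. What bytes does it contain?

U+221A = 0x221A = 8730 decimal. In range U+0800–U+FFFF → 3-byte form: 1110xxxx 10xxxxxx 10xxxxxx.
Binary (16 bits): 0010001000011010.
Split 4+6+6: 0010 | 001000 | 011010.
Byte 1: 11100010 = 0xE2.
Byte 2: 10001000 = 0x88.
Byte 3: 10011010 = 0x9A.

E2 88 9A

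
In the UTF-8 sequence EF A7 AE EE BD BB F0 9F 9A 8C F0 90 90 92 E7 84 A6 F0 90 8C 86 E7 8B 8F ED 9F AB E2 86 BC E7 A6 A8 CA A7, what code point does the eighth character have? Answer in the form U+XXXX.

U+D7EB

Offset 0: leading byte 0xEF = 11101111 → 3-byte char #1 = EF A7 AE.
Offset 3: leading byte 0xEE = 11101110 → 3-byte char #2 = EE BD BB.
Offset 6: leading byte 0xF0 = 11110000 → 4-byte char #3 = F0 9F 9A 8C.
Offset 10: leading byte 0xF0 = 11110000 → 4-byte char #4 = F0 90 90 92.
Offset 14: leading byte 0xE7 = 11100111 → 3-byte char #5 = E7 84 A6.
Offset 17: leading byte 0xF0 = 11110000 → 4-byte char #6 = F0 90 8C 86.
Offset 21: leading byte 0xE7 = 11100111 → 3-byte char #7 = E7 8B 8F.
Offset 24: leading byte 0xED = 11101101 → 3-byte char #8 = ED 9F AB.
Leading byte 0xED = 11101101 matches 1110xxxx → 3-byte sequence.
Byte 1: 0xED = 11101101, payload 1101 (4 bits).
Byte 2: 0x9F = 10011111 (10xxxxxx ✓), payload 011111.
Byte 3: 0xAB = 10101011 (10xxxxxx ✓), payload 101011.
Concatenate: 1101011111101011 = 0xD7EB (16 bits → U+D7EB).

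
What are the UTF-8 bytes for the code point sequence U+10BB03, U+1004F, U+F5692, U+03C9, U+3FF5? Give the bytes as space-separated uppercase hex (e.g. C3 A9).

F4 8B AC 83 F0 90 81 8F F3 B5 9A 92 CF 89 E3 BF B5

U+10BB03: 4-byte form → F4 8B AC 83.
U+1004F: 4-byte form → F0 90 81 8F.
U+F5692: 4-byte form → F3 B5 9A 92.
U+03C9: 2-byte form → CF 89.
U+3FF5: 3-byte form → E3 BF B5.
Concatenated (17 bytes): F4 8B AC 83 F0 90 81 8F F3 B5 9A 92 CF 89 E3 BF B5.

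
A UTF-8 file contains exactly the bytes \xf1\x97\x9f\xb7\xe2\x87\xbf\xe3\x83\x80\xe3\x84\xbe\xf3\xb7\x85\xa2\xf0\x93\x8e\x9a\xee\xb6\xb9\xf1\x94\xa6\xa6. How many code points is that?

Byte at offset 0: 0xF1 = 11110001 → 4-byte char (#1). Advance 4.
Byte at offset 4: 0xE2 = 11100010 → 3-byte char (#2). Advance 3.
Byte at offset 7: 0xE3 = 11100011 → 3-byte char (#3). Advance 3.
Byte at offset 10: 0xE3 = 11100011 → 3-byte char (#4). Advance 3.
Byte at offset 13: 0xF3 = 11110011 → 4-byte char (#5). Advance 4.
Byte at offset 17: 0xF0 = 11110000 → 4-byte char (#6). Advance 4.
Byte at offset 21: 0xEE = 11101110 → 3-byte char (#7). Advance 3.
Byte at offset 24: 0xF1 = 11110001 → 4-byte char (#8). Advance 4.
Reached end at offset 28 after 8 code points.

8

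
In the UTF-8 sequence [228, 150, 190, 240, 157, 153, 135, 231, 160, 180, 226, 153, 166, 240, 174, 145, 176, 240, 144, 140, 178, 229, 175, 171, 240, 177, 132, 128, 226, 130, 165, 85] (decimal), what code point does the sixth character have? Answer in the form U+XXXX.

U+10332

Offset 0: leading byte 0xE4 = 11100100 → 3-byte char #1 = E4 96 BE.
Offset 3: leading byte 0xF0 = 11110000 → 4-byte char #2 = F0 9D 99 87.
Offset 7: leading byte 0xE7 = 11100111 → 3-byte char #3 = E7 A0 B4.
Offset 10: leading byte 0xE2 = 11100010 → 3-byte char #4 = E2 99 A6.
Offset 13: leading byte 0xF0 = 11110000 → 4-byte char #5 = F0 AE 91 B0.
Offset 17: leading byte 0xF0 = 11110000 → 4-byte char #6 = F0 90 8C B2.
Leading byte 0xF0 = 11110000 matches 11110xxx → 4-byte sequence.
Byte 1: 0xF0 = 11110000, payload 000 (3 bits).
Byte 2: 0x90 = 10010000 (10xxxxxx ✓), payload 010000.
Byte 3: 0x8C = 10001100 (10xxxxxx ✓), payload 001100.
Byte 4: 0xB2 = 10110010 (10xxxxxx ✓), payload 110010.
Concatenate: 000010000001100110010 = 0x10332 (21 bits → U+10332).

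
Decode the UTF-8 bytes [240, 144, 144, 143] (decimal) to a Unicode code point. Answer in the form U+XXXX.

U+1040F

Leading byte 0xF0 = 11110000 matches 11110xxx → 4-byte sequence.
Byte 1: 0xF0 = 11110000, payload 000 (3 bits).
Byte 2: 0x90 = 10010000 (10xxxxxx ✓), payload 010000.
Byte 3: 0x90 = 10010000 (10xxxxxx ✓), payload 010000.
Byte 4: 0x8F = 10001111 (10xxxxxx ✓), payload 001111.
Concatenate: 000010000010000001111 = 0x1040F (21 bits → U+1040F).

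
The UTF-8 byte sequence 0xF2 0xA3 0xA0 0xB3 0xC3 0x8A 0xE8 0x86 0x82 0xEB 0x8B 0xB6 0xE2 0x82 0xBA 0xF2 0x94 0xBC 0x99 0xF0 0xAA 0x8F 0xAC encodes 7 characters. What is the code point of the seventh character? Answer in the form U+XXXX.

U+2A3EC

Offset 0: leading byte 0xF2 = 11110010 → 4-byte char #1 = F2 A3 A0 B3.
Offset 4: leading byte 0xC3 = 11000011 → 2-byte char #2 = C3 8A.
Offset 6: leading byte 0xE8 = 11101000 → 3-byte char #3 = E8 86 82.
Offset 9: leading byte 0xEB = 11101011 → 3-byte char #4 = EB 8B B6.
Offset 12: leading byte 0xE2 = 11100010 → 3-byte char #5 = E2 82 BA.
Offset 15: leading byte 0xF2 = 11110010 → 4-byte char #6 = F2 94 BC 99.
Offset 19: leading byte 0xF0 = 11110000 → 4-byte char #7 = F0 AA 8F AC.
Leading byte 0xF0 = 11110000 matches 11110xxx → 4-byte sequence.
Byte 1: 0xF0 = 11110000, payload 000 (3 bits).
Byte 2: 0xAA = 10101010 (10xxxxxx ✓), payload 101010.
Byte 3: 0x8F = 10001111 (10xxxxxx ✓), payload 001111.
Byte 4: 0xAC = 10101100 (10xxxxxx ✓), payload 101100.
Concatenate: 000101010001111101100 = 0x2A3EC (21 bits → U+2A3EC).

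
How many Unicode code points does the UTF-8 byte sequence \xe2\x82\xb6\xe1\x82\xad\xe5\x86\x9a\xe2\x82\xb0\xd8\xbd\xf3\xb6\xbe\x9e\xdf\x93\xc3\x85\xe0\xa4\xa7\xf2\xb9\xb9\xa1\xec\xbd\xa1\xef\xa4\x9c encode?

Byte at offset 0: 0xE2 = 11100010 → 3-byte char (#1). Advance 3.
Byte at offset 3: 0xE1 = 11100001 → 3-byte char (#2). Advance 3.
Byte at offset 6: 0xE5 = 11100101 → 3-byte char (#3). Advance 3.
Byte at offset 9: 0xE2 = 11100010 → 3-byte char (#4). Advance 3.
Byte at offset 12: 0xD8 = 11011000 → 2-byte char (#5). Advance 2.
Byte at offset 14: 0xF3 = 11110011 → 4-byte char (#6). Advance 4.
Byte at offset 18: 0xDF = 11011111 → 2-byte char (#7). Advance 2.
Byte at offset 20: 0xC3 = 11000011 → 2-byte char (#8). Advance 2.
Byte at offset 22: 0xE0 = 11100000 → 3-byte char (#9). Advance 3.
Byte at offset 25: 0xF2 = 11110010 → 4-byte char (#10). Advance 4.
Byte at offset 29: 0xEC = 11101100 → 3-byte char (#11). Advance 3.
Byte at offset 32: 0xEF = 11101111 → 3-byte char (#12). Advance 3.
Reached end at offset 35 after 12 code points.

12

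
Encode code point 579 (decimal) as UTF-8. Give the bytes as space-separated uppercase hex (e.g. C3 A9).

C9 83

U+0243 = 0x243 = 579 decimal. In range U+0080–U+07FF → 2-byte form: 110xxxxx 10xxxxxx.
Binary (11 bits): 01001000011.
Split 5+6: 01001 | 000011.
Byte 1: 11001001 = 0xC9.
Byte 2: 10000011 = 0x83.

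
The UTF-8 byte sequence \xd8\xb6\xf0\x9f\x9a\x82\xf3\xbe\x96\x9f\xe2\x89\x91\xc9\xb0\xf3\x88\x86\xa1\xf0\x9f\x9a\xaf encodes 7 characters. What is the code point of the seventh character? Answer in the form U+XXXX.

Offset 0: leading byte 0xD8 = 11011000 → 2-byte char #1 = D8 B6.
Offset 2: leading byte 0xF0 = 11110000 → 4-byte char #2 = F0 9F 9A 82.
Offset 6: leading byte 0xF3 = 11110011 → 4-byte char #3 = F3 BE 96 9F.
Offset 10: leading byte 0xE2 = 11100010 → 3-byte char #4 = E2 89 91.
Offset 13: leading byte 0xC9 = 11001001 → 2-byte char #5 = C9 B0.
Offset 15: leading byte 0xF3 = 11110011 → 4-byte char #6 = F3 88 86 A1.
Offset 19: leading byte 0xF0 = 11110000 → 4-byte char #7 = F0 9F 9A AF.
Leading byte 0xF0 = 11110000 matches 11110xxx → 4-byte sequence.
Byte 1: 0xF0 = 11110000, payload 000 (3 bits).
Byte 2: 0x9F = 10011111 (10xxxxxx ✓), payload 011111.
Byte 3: 0x9A = 10011010 (10xxxxxx ✓), payload 011010.
Byte 4: 0xAF = 10101111 (10xxxxxx ✓), payload 101111.
Concatenate: 000011111011010101111 = 0x1F6AF (21 bits → U+1F6AF).

U+1F6AF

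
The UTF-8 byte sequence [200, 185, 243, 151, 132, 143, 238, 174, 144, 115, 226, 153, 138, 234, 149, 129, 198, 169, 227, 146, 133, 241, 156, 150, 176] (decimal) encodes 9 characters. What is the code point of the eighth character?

Offset 0: leading byte 0xC8 = 11001000 → 2-byte char #1 = C8 B9.
Offset 2: leading byte 0xF3 = 11110011 → 4-byte char #2 = F3 97 84 8F.
Offset 6: leading byte 0xEE = 11101110 → 3-byte char #3 = EE AE 90.
Offset 9: leading byte 0x73 = 01110011 → 1-byte char #4 = 73.
Offset 10: leading byte 0xE2 = 11100010 → 3-byte char #5 = E2 99 8A.
Offset 13: leading byte 0xEA = 11101010 → 3-byte char #6 = EA 95 81.
Offset 16: leading byte 0xC6 = 11000110 → 2-byte char #7 = C6 A9.
Offset 18: leading byte 0xE3 = 11100011 → 3-byte char #8 = E3 92 85.
Leading byte 0xE3 = 11100011 matches 1110xxxx → 3-byte sequence.
Byte 1: 0xE3 = 11100011, payload 0011 (4 bits).
Byte 2: 0x92 = 10010010 (10xxxxxx ✓), payload 010010.
Byte 3: 0x85 = 10000101 (10xxxxxx ✓), payload 000101.
Concatenate: 0011010010000101 = 0x3485 (16 bits → U+3485).

U+3485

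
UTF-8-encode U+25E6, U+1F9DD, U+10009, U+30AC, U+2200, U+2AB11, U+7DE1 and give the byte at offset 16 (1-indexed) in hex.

1-indexed offset 16 is 0-indexed offset 15.
U+25E6 → 3-byte form E2 97 A6 at offsets 0–2.
U+1F9DD → 4-byte form F0 9F A7 9D at offsets 3–6.
U+10009 → 4-byte form F0 90 80 89 at offsets 7–10.
U+30AC → 3-byte form E3 82 AC at offsets 11–13.
U+2200 → 3-byte form E2 88 80 at offsets 14–16.
Offset 15 falls in char 5's range; it's byte 2 of E2 88 80 = 0x88.

0x88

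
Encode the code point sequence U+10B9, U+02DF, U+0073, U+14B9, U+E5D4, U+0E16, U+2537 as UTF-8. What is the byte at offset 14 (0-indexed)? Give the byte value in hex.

0x96

U+10B9 → 3-byte form E1 82 B9 at offsets 0–2.
U+02DF → 2-byte form CB 9F at offsets 3–4.
U+0073 → 1-byte form 73 at offsets 5–5.
U+14B9 → 3-byte form E1 92 B9 at offsets 6–8.
U+E5D4 → 3-byte form EE 97 94 at offsets 9–11.
U+0E16 → 3-byte form E0 B8 96 at offsets 12–14.
Offset 14 falls in char 6's range; it's byte 3 of E0 B8 96 = 0x96.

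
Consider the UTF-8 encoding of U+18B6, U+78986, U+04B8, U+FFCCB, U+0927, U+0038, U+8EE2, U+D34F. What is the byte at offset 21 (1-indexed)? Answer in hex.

1-indexed offset 21 is 0-indexed offset 20.
U+18B6 → 3-byte form E1 A2 B6 at offsets 0–2.
U+78986 → 4-byte form F1 B8 A6 86 at offsets 3–6.
U+04B8 → 2-byte form D2 B8 at offsets 7–8.
U+FFCCB → 4-byte form F3 BF B3 8B at offsets 9–12.
U+0927 → 3-byte form E0 A4 A7 at offsets 13–15.
U+0038 → 1-byte form 38 at offsets 16–16.
U+8EE2 → 3-byte form E8 BB A2 at offsets 17–19.
U+D34F → 3-byte form ED 8D 8F at offsets 20–22.
Offset 20 falls in char 8's range; it's byte 1 of ED 8D 8F = 0xED.

0xED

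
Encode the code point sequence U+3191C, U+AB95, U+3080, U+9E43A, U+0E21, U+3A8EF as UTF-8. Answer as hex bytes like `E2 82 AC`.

U+3191C: 4-byte form → F0 B1 A4 9C.
U+AB95: 3-byte form → EA AE 95.
U+3080: 3-byte form → E3 82 80.
U+9E43A: 4-byte form → F2 9E 90 BA.
U+0E21: 3-byte form → E0 B8 A1.
U+3A8EF: 4-byte form → F0 BA A3 AF.
Concatenated (21 bytes): F0 B1 A4 9C EA AE 95 E3 82 80 F2 9E 90 BA E0 B8 A1 F0 BA A3 AF.

F0 B1 A4 9C EA AE 95 E3 82 80 F2 9E 90 BA E0 B8 A1 F0 BA A3 AF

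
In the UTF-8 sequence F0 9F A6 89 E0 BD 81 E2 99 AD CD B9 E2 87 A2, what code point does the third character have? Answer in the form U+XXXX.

U+266D

Offset 0: leading byte 0xF0 = 11110000 → 4-byte char #1 = F0 9F A6 89.
Offset 4: leading byte 0xE0 = 11100000 → 3-byte char #2 = E0 BD 81.
Offset 7: leading byte 0xE2 = 11100010 → 3-byte char #3 = E2 99 AD.
Leading byte 0xE2 = 11100010 matches 1110xxxx → 3-byte sequence.
Byte 1: 0xE2 = 11100010, payload 0010 (4 bits).
Byte 2: 0x99 = 10011001 (10xxxxxx ✓), payload 011001.
Byte 3: 0xAD = 10101101 (10xxxxxx ✓), payload 101101.
Concatenate: 0010011001101101 = 0x266D (16 bits → U+266D).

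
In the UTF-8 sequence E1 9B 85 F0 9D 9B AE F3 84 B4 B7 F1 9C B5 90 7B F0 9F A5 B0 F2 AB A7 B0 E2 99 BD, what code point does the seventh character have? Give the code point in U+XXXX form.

Offset 0: leading byte 0xE1 = 11100001 → 3-byte char #1 = E1 9B 85.
Offset 3: leading byte 0xF0 = 11110000 → 4-byte char #2 = F0 9D 9B AE.
Offset 7: leading byte 0xF3 = 11110011 → 4-byte char #3 = F3 84 B4 B7.
Offset 11: leading byte 0xF1 = 11110001 → 4-byte char #4 = F1 9C B5 90.
Offset 15: leading byte 0x7B = 01111011 → 1-byte char #5 = 7B.
Offset 16: leading byte 0xF0 = 11110000 → 4-byte char #6 = F0 9F A5 B0.
Offset 20: leading byte 0xF2 = 11110010 → 4-byte char #7 = F2 AB A7 B0.
Leading byte 0xF2 = 11110010 matches 11110xxx → 4-byte sequence.
Byte 1: 0xF2 = 11110010, payload 010 (3 bits).
Byte 2: 0xAB = 10101011 (10xxxxxx ✓), payload 101011.
Byte 3: 0xA7 = 10100111 (10xxxxxx ✓), payload 100111.
Byte 4: 0xB0 = 10110000 (10xxxxxx ✓), payload 110000.
Concatenate: 010101011100111110000 = 0xAB9F0 (21 bits → U+AB9F0).

U+AB9F0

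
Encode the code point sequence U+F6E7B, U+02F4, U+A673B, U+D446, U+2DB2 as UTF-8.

U+F6E7B: 4-byte form → F3 B6 B9 BB.
U+02F4: 2-byte form → CB B4.
U+A673B: 4-byte form → F2 A6 9C BB.
U+D446: 3-byte form → ED 91 86.
U+2DB2: 3-byte form → E2 B6 B2.
Concatenated (16 bytes): F3 B6 B9 BB CB B4 F2 A6 9C BB ED 91 86 E2 B6 B2.

F3 B6 B9 BB CB B4 F2 A6 9C BB ED 91 86 E2 B6 B2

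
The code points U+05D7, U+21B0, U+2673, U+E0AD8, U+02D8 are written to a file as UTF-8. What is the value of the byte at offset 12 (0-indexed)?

U+05D7 → 2-byte form D7 97 at offsets 0–1.
U+21B0 → 3-byte form E2 86 B0 at offsets 2–4.
U+2673 → 3-byte form E2 99 B3 at offsets 5–7.
U+E0AD8 → 4-byte form F3 A0 AB 98 at offsets 8–11.
U+02D8 → 2-byte form CB 98 at offsets 12–13.
Offset 12 falls in char 5's range; it's byte 1 of CB 98 = 0xCB.

0xCB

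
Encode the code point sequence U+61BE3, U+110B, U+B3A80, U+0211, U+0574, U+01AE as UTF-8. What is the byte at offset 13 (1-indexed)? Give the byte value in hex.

1-indexed offset 13 is 0-indexed offset 12.
U+61BE3 → 4-byte form F1 A1 AF A3 at offsets 0–3.
U+110B → 3-byte form E1 84 8B at offsets 4–6.
U+B3A80 → 4-byte form F2 B3 AA 80 at offsets 7–10.
U+0211 → 2-byte form C8 91 at offsets 11–12.
Offset 12 falls in char 4's range; it's byte 2 of C8 91 = 0x91.

0x91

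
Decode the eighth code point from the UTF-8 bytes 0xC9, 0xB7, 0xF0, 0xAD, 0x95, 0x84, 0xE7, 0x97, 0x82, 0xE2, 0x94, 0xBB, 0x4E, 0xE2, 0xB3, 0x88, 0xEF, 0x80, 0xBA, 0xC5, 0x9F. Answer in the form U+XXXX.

Offset 0: leading byte 0xC9 = 11001001 → 2-byte char #1 = C9 B7.
Offset 2: leading byte 0xF0 = 11110000 → 4-byte char #2 = F0 AD 95 84.
Offset 6: leading byte 0xE7 = 11100111 → 3-byte char #3 = E7 97 82.
Offset 9: leading byte 0xE2 = 11100010 → 3-byte char #4 = E2 94 BB.
Offset 12: leading byte 0x4E = 01001110 → 1-byte char #5 = 4E.
Offset 13: leading byte 0xE2 = 11100010 → 3-byte char #6 = E2 B3 88.
Offset 16: leading byte 0xEF = 11101111 → 3-byte char #7 = EF 80 BA.
Offset 19: leading byte 0xC5 = 11000101 → 2-byte char #8 = C5 9F.
Leading byte 0xC5 = 11000101 matches 110xxxxx → 2-byte sequence.
Byte 1: 0xC5 = 11000101, payload 00101 (5 bits).
Byte 2: 0x9F = 10011111 (10xxxxxx ✓), payload 011111.
Concatenate: 00101011111 = 0x15F (11 bits → U+015F).

U+015F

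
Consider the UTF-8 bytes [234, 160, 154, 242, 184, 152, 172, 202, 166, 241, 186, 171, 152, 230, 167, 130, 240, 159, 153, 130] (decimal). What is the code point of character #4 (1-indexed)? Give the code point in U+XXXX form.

U+7AAD8

Offset 0: leading byte 0xEA = 11101010 → 3-byte char #1 = EA A0 9A.
Offset 3: leading byte 0xF2 = 11110010 → 4-byte char #2 = F2 B8 98 AC.
Offset 7: leading byte 0xCA = 11001010 → 2-byte char #3 = CA A6.
Offset 9: leading byte 0xF1 = 11110001 → 4-byte char #4 = F1 BA AB 98.
Leading byte 0xF1 = 11110001 matches 11110xxx → 4-byte sequence.
Byte 1: 0xF1 = 11110001, payload 001 (3 bits).
Byte 2: 0xBA = 10111010 (10xxxxxx ✓), payload 111010.
Byte 3: 0xAB = 10101011 (10xxxxxx ✓), payload 101011.
Byte 4: 0x98 = 10011000 (10xxxxxx ✓), payload 011000.
Concatenate: 001111010101011011000 = 0x7AAD8 (21 bits → U+7AAD8).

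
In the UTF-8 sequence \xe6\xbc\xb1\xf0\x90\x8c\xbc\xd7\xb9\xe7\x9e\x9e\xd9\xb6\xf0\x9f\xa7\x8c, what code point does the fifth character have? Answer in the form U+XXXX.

U+0676

Offset 0: leading byte 0xE6 = 11100110 → 3-byte char #1 = E6 BC B1.
Offset 3: leading byte 0xF0 = 11110000 → 4-byte char #2 = F0 90 8C BC.
Offset 7: leading byte 0xD7 = 11010111 → 2-byte char #3 = D7 B9.
Offset 9: leading byte 0xE7 = 11100111 → 3-byte char #4 = E7 9E 9E.
Offset 12: leading byte 0xD9 = 11011001 → 2-byte char #5 = D9 B6.
Leading byte 0xD9 = 11011001 matches 110xxxxx → 2-byte sequence.
Byte 1: 0xD9 = 11011001, payload 11001 (5 bits).
Byte 2: 0xB6 = 10110110 (10xxxxxx ✓), payload 110110.
Concatenate: 11001110110 = 0x676 (11 bits → U+0676).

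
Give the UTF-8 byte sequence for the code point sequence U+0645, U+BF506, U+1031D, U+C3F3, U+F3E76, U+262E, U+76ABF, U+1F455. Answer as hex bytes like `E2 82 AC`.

D9 85 F2 BF 94 86 F0 90 8C 9D EC 8F B3 F3 B3 B9 B6 E2 98 AE F1 B6 AA BF F0 9F 91 95

U+0645: 2-byte form → D9 85.
U+BF506: 4-byte form → F2 BF 94 86.
U+1031D: 4-byte form → F0 90 8C 9D.
U+C3F3: 3-byte form → EC 8F B3.
U+F3E76: 4-byte form → F3 B3 B9 B6.
U+262E: 3-byte form → E2 98 AE.
U+76ABF: 4-byte form → F1 B6 AA BF.
U+1F455: 4-byte form → F0 9F 91 95.
Concatenated (28 bytes): D9 85 F2 BF 94 86 F0 90 8C 9D EC 8F B3 F3 B3 B9 B6 E2 98 AE F1 B6 AA BF F0 9F 91 95.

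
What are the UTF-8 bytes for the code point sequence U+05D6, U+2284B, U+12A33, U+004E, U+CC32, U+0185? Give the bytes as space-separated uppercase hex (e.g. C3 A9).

D7 96 F0 A2 A1 8B F0 92 A8 B3 4E EC B0 B2 C6 85

U+05D6: 2-byte form → D7 96.
U+2284B: 4-byte form → F0 A2 A1 8B.
U+12A33: 4-byte form → F0 92 A8 B3.
U+004E: 1-byte form → 4E.
U+CC32: 3-byte form → EC B0 B2.
U+0185: 2-byte form → C6 85.
Concatenated (16 bytes): D7 96 F0 A2 A1 8B F0 92 A8 B3 4E EC B0 B2 C6 85.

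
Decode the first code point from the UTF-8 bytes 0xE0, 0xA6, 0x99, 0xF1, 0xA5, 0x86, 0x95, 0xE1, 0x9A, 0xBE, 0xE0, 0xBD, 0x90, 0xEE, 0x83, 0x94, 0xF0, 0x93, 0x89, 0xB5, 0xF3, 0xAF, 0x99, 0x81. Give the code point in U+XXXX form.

Offset 0: leading byte 0xE0 = 11100000 → 3-byte char #1 = E0 A6 99.
Leading byte 0xE0 = 11100000 matches 1110xxxx → 3-byte sequence.
Byte 1: 0xE0 = 11100000, payload 0000 (4 bits).
Byte 2: 0xA6 = 10100110 (10xxxxxx ✓), payload 100110.
Byte 3: 0x99 = 10011001 (10xxxxxx ✓), payload 011001.
Concatenate: 0000100110011001 = 0x999 (16 bits → U+0999).

U+0999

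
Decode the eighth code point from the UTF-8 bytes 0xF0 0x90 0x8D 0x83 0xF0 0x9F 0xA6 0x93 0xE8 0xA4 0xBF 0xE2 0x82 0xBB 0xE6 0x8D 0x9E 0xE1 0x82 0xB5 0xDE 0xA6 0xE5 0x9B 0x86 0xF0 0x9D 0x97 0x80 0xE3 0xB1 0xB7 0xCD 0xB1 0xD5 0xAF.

Offset 0: leading byte 0xF0 = 11110000 → 4-byte char #1 = F0 90 8D 83.
Offset 4: leading byte 0xF0 = 11110000 → 4-byte char #2 = F0 9F A6 93.
Offset 8: leading byte 0xE8 = 11101000 → 3-byte char #3 = E8 A4 BF.
Offset 11: leading byte 0xE2 = 11100010 → 3-byte char #4 = E2 82 BB.
Offset 14: leading byte 0xE6 = 11100110 → 3-byte char #5 = E6 8D 9E.
Offset 17: leading byte 0xE1 = 11100001 → 3-byte char #6 = E1 82 B5.
Offset 20: leading byte 0xDE = 11011110 → 2-byte char #7 = DE A6.
Offset 22: leading byte 0xE5 = 11100101 → 3-byte char #8 = E5 9B 86.
Leading byte 0xE5 = 11100101 matches 1110xxxx → 3-byte sequence.
Byte 1: 0xE5 = 11100101, payload 0101 (4 bits).
Byte 2: 0x9B = 10011011 (10xxxxxx ✓), payload 011011.
Byte 3: 0x86 = 10000110 (10xxxxxx ✓), payload 000110.
Concatenate: 0101011011000110 = 0x56C6 (16 bits → U+56C6).

U+56C6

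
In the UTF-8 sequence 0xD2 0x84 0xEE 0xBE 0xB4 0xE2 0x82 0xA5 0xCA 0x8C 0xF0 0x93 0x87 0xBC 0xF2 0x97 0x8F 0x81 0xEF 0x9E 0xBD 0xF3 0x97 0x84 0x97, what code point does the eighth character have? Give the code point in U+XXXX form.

Offset 0: leading byte 0xD2 = 11010010 → 2-byte char #1 = D2 84.
Offset 2: leading byte 0xEE = 11101110 → 3-byte char #2 = EE BE B4.
Offset 5: leading byte 0xE2 = 11100010 → 3-byte char #3 = E2 82 A5.
Offset 8: leading byte 0xCA = 11001010 → 2-byte char #4 = CA 8C.
Offset 10: leading byte 0xF0 = 11110000 → 4-byte char #5 = F0 93 87 BC.
Offset 14: leading byte 0xF2 = 11110010 → 4-byte char #6 = F2 97 8F 81.
Offset 18: leading byte 0xEF = 11101111 → 3-byte char #7 = EF 9E BD.
Offset 21: leading byte 0xF3 = 11110011 → 4-byte char #8 = F3 97 84 97.
Leading byte 0xF3 = 11110011 matches 11110xxx → 4-byte sequence.
Byte 1: 0xF3 = 11110011, payload 011 (3 bits).
Byte 2: 0x97 = 10010111 (10xxxxxx ✓), payload 010111.
Byte 3: 0x84 = 10000100 (10xxxxxx ✓), payload 000100.
Byte 4: 0x97 = 10010111 (10xxxxxx ✓), payload 010111.
Concatenate: 011010111000100010111 = 0xD7117 (21 bits → U+D7117).

U+D7117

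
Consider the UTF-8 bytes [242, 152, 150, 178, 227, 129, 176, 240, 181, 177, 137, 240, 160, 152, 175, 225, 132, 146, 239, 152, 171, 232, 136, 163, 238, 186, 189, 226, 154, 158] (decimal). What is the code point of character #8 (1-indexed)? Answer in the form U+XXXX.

U+EEBD

Offset 0: leading byte 0xF2 = 11110010 → 4-byte char #1 = F2 98 96 B2.
Offset 4: leading byte 0xE3 = 11100011 → 3-byte char #2 = E3 81 B0.
Offset 7: leading byte 0xF0 = 11110000 → 4-byte char #3 = F0 B5 B1 89.
Offset 11: leading byte 0xF0 = 11110000 → 4-byte char #4 = F0 A0 98 AF.
Offset 15: leading byte 0xE1 = 11100001 → 3-byte char #5 = E1 84 92.
Offset 18: leading byte 0xEF = 11101111 → 3-byte char #6 = EF 98 AB.
Offset 21: leading byte 0xE8 = 11101000 → 3-byte char #7 = E8 88 A3.
Offset 24: leading byte 0xEE = 11101110 → 3-byte char #8 = EE BA BD.
Leading byte 0xEE = 11101110 matches 1110xxxx → 3-byte sequence.
Byte 1: 0xEE = 11101110, payload 1110 (4 bits).
Byte 2: 0xBA = 10111010 (10xxxxxx ✓), payload 111010.
Byte 3: 0xBD = 10111101 (10xxxxxx ✓), payload 111101.
Concatenate: 1110111010111101 = 0xEEBD (16 bits → U+EEBD).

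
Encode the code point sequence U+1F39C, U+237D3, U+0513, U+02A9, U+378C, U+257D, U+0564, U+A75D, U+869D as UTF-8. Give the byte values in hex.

U+1F39C: 4-byte form → F0 9F 8E 9C.
U+237D3: 4-byte form → F0 A3 9F 93.
U+0513: 2-byte form → D4 93.
U+02A9: 2-byte form → CA A9.
U+378C: 3-byte form → E3 9E 8C.
U+257D: 3-byte form → E2 95 BD.
U+0564: 2-byte form → D5 A4.
U+A75D: 3-byte form → EA 9D 9D.
U+869D: 3-byte form → E8 9A 9D.
Concatenated (26 bytes): F0 9F 8E 9C F0 A3 9F 93 D4 93 CA A9 E3 9E 8C E2 95 BD D5 A4 EA 9D 9D E8 9A 9D.

F0 9F 8E 9C F0 A3 9F 93 D4 93 CA A9 E3 9E 8C E2 95 BD D5 A4 EA 9D 9D E8 9A 9D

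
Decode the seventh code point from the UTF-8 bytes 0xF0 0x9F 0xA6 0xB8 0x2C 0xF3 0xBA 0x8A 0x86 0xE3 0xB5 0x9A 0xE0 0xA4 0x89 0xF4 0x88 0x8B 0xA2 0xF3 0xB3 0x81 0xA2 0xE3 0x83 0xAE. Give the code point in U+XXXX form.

Offset 0: leading byte 0xF0 = 11110000 → 4-byte char #1 = F0 9F A6 B8.
Offset 4: leading byte 0x2C = 00101100 → 1-byte char #2 = 2C.
Offset 5: leading byte 0xF3 = 11110011 → 4-byte char #3 = F3 BA 8A 86.
Offset 9: leading byte 0xE3 = 11100011 → 3-byte char #4 = E3 B5 9A.
Offset 12: leading byte 0xE0 = 11100000 → 3-byte char #5 = E0 A4 89.
Offset 15: leading byte 0xF4 = 11110100 → 4-byte char #6 = F4 88 8B A2.
Offset 19: leading byte 0xF3 = 11110011 → 4-byte char #7 = F3 B3 81 A2.
Leading byte 0xF3 = 11110011 matches 11110xxx → 4-byte sequence.
Byte 1: 0xF3 = 11110011, payload 011 (3 bits).
Byte 2: 0xB3 = 10110011 (10xxxxxx ✓), payload 110011.
Byte 3: 0x81 = 10000001 (10xxxxxx ✓), payload 000001.
Byte 4: 0xA2 = 10100010 (10xxxxxx ✓), payload 100010.
Concatenate: 011110011000001100010 = 0xF3062 (21 bits → U+F3062).

U+F3062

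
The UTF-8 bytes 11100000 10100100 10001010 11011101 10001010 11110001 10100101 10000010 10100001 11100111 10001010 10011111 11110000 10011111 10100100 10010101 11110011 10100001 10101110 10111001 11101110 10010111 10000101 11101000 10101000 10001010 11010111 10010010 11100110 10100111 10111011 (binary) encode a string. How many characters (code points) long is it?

10

Byte at offset 0: 0xE0 = 11100000 → 3-byte char (#1). Advance 3.
Byte at offset 3: 0xDD = 11011101 → 2-byte char (#2). Advance 2.
Byte at offset 5: 0xF1 = 11110001 → 4-byte char (#3). Advance 4.
Byte at offset 9: 0xE7 = 11100111 → 3-byte char (#4). Advance 3.
Byte at offset 12: 0xF0 = 11110000 → 4-byte char (#5). Advance 4.
Byte at offset 16: 0xF3 = 11110011 → 4-byte char (#6). Advance 4.
Byte at offset 20: 0xEE = 11101110 → 3-byte char (#7). Advance 3.
Byte at offset 23: 0xE8 = 11101000 → 3-byte char (#8). Advance 3.
Byte at offset 26: 0xD7 = 11010111 → 2-byte char (#9). Advance 2.
Byte at offset 28: 0xE6 = 11100110 → 3-byte char (#10). Advance 3.
Reached end at offset 31 after 10 code points.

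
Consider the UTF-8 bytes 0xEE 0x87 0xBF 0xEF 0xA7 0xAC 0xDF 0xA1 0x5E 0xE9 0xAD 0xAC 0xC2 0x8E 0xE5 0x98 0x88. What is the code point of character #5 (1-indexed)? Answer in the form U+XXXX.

Offset 0: leading byte 0xEE = 11101110 → 3-byte char #1 = EE 87 BF.
Offset 3: leading byte 0xEF = 11101111 → 3-byte char #2 = EF A7 AC.
Offset 6: leading byte 0xDF = 11011111 → 2-byte char #3 = DF A1.
Offset 8: leading byte 0x5E = 01011110 → 1-byte char #4 = 5E.
Offset 9: leading byte 0xE9 = 11101001 → 3-byte char #5 = E9 AD AC.
Leading byte 0xE9 = 11101001 matches 1110xxxx → 3-byte sequence.
Byte 1: 0xE9 = 11101001, payload 1001 (4 bits).
Byte 2: 0xAD = 10101101 (10xxxxxx ✓), payload 101101.
Byte 3: 0xAC = 10101100 (10xxxxxx ✓), payload 101100.
Concatenate: 1001101101101100 = 0x9B6C (16 bits → U+9B6C).

U+9B6C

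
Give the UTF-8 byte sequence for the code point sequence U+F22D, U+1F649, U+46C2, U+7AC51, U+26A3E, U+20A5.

EF 88 AD F0 9F 99 89 E4 9B 82 F1 BA B1 91 F0 A6 A8 BE E2 82 A5

U+F22D: 3-byte form → EF 88 AD.
U+1F649: 4-byte form → F0 9F 99 89.
U+46C2: 3-byte form → E4 9B 82.
U+7AC51: 4-byte form → F1 BA B1 91.
U+26A3E: 4-byte form → F0 A6 A8 BE.
U+20A5: 3-byte form → E2 82 A5.
Concatenated (21 bytes): EF 88 AD F0 9F 99 89 E4 9B 82 F1 BA B1 91 F0 A6 A8 BE E2 82 A5.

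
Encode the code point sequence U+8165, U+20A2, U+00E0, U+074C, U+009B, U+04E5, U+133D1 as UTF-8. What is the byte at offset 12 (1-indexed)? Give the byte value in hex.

0x9B

1-indexed offset 12 is 0-indexed offset 11.
U+8165 → 3-byte form E8 85 A5 at offsets 0–2.
U+20A2 → 3-byte form E2 82 A2 at offsets 3–5.
U+00E0 → 2-byte form C3 A0 at offsets 6–7.
U+074C → 2-byte form DD 8C at offsets 8–9.
U+009B → 2-byte form C2 9B at offsets 10–11.
Offset 11 falls in char 5's range; it's byte 2 of C2 9B = 0x9B.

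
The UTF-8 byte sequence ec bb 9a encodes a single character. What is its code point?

U+CEDA

Leading byte 0xEC = 11101100 matches 1110xxxx → 3-byte sequence.
Byte 1: 0xEC = 11101100, payload 1100 (4 bits).
Byte 2: 0xBB = 10111011 (10xxxxxx ✓), payload 111011.
Byte 3: 0x9A = 10011010 (10xxxxxx ✓), payload 011010.
Concatenate: 1100111011011010 = 0xCEDA (16 bits → U+CEDA).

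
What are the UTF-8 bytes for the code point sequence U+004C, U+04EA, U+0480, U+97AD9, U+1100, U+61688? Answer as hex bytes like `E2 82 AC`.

4C D3 AA D2 80 F2 97 AB 99 E1 84 80 F1 A1 9A 88

U+004C: 1-byte form → 4C.
U+04EA: 2-byte form → D3 AA.
U+0480: 2-byte form → D2 80.
U+97AD9: 4-byte form → F2 97 AB 99.
U+1100: 3-byte form → E1 84 80.
U+61688: 4-byte form → F1 A1 9A 88.
Concatenated (16 bytes): 4C D3 AA D2 80 F2 97 AB 99 E1 84 80 F1 A1 9A 88.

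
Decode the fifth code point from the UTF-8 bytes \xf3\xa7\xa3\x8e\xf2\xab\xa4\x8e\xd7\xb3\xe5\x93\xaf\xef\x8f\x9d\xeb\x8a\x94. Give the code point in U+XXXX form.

U+F3DD

Offset 0: leading byte 0xF3 = 11110011 → 4-byte char #1 = F3 A7 A3 8E.
Offset 4: leading byte 0xF2 = 11110010 → 4-byte char #2 = F2 AB A4 8E.
Offset 8: leading byte 0xD7 = 11010111 → 2-byte char #3 = D7 B3.
Offset 10: leading byte 0xE5 = 11100101 → 3-byte char #4 = E5 93 AF.
Offset 13: leading byte 0xEF = 11101111 → 3-byte char #5 = EF 8F 9D.
Leading byte 0xEF = 11101111 matches 1110xxxx → 3-byte sequence.
Byte 1: 0xEF = 11101111, payload 1111 (4 bits).
Byte 2: 0x8F = 10001111 (10xxxxxx ✓), payload 001111.
Byte 3: 0x9D = 10011101 (10xxxxxx ✓), payload 011101.
Concatenate: 1111001111011101 = 0xF3DD (16 bits → U+F3DD).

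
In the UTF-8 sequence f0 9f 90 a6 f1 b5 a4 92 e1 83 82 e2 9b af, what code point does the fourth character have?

Offset 0: leading byte 0xF0 = 11110000 → 4-byte char #1 = F0 9F 90 A6.
Offset 4: leading byte 0xF1 = 11110001 → 4-byte char #2 = F1 B5 A4 92.
Offset 8: leading byte 0xE1 = 11100001 → 3-byte char #3 = E1 83 82.
Offset 11: leading byte 0xE2 = 11100010 → 3-byte char #4 = E2 9B AF.
Leading byte 0xE2 = 11100010 matches 1110xxxx → 3-byte sequence.
Byte 1: 0xE2 = 11100010, payload 0010 (4 bits).
Byte 2: 0x9B = 10011011 (10xxxxxx ✓), payload 011011.
Byte 3: 0xAF = 10101111 (10xxxxxx ✓), payload 101111.
Concatenate: 0010011011101111 = 0x26EF (16 bits → U+26EF).

U+26EF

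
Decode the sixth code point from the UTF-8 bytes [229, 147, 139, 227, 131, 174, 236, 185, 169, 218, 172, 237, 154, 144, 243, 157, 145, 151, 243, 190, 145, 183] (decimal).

U+DD457

Offset 0: leading byte 0xE5 = 11100101 → 3-byte char #1 = E5 93 8B.
Offset 3: leading byte 0xE3 = 11100011 → 3-byte char #2 = E3 83 AE.
Offset 6: leading byte 0xEC = 11101100 → 3-byte char #3 = EC B9 A9.
Offset 9: leading byte 0xDA = 11011010 → 2-byte char #4 = DA AC.
Offset 11: leading byte 0xED = 11101101 → 3-byte char #5 = ED 9A 90.
Offset 14: leading byte 0xF3 = 11110011 → 4-byte char #6 = F3 9D 91 97.
Leading byte 0xF3 = 11110011 matches 11110xxx → 4-byte sequence.
Byte 1: 0xF3 = 11110011, payload 011 (3 bits).
Byte 2: 0x9D = 10011101 (10xxxxxx ✓), payload 011101.
Byte 3: 0x91 = 10010001 (10xxxxxx ✓), payload 010001.
Byte 4: 0x97 = 10010111 (10xxxxxx ✓), payload 010111.
Concatenate: 011011101010001010111 = 0xDD457 (21 bits → U+DD457).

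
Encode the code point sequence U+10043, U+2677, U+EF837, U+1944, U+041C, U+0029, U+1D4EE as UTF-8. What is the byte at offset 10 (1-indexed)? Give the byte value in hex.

1-indexed offset 10 is 0-indexed offset 9.
U+10043 → 4-byte form F0 90 81 83 at offsets 0–3.
U+2677 → 3-byte form E2 99 B7 at offsets 4–6.
U+EF837 → 4-byte form F3 AF A0 B7 at offsets 7–10.
Offset 9 falls in char 3's range; it's byte 3 of F3 AF A0 B7 = 0xA0.

0xA0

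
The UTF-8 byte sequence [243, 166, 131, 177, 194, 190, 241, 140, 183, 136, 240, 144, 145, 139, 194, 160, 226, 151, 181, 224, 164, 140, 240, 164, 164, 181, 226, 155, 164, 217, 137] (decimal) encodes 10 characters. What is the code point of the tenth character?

Offset 0: leading byte 0xF3 = 11110011 → 4-byte char #1 = F3 A6 83 B1.
Offset 4: leading byte 0xC2 = 11000010 → 2-byte char #2 = C2 BE.
Offset 6: leading byte 0xF1 = 11110001 → 4-byte char #3 = F1 8C B7 88.
Offset 10: leading byte 0xF0 = 11110000 → 4-byte char #4 = F0 90 91 8B.
Offset 14: leading byte 0xC2 = 11000010 → 2-byte char #5 = C2 A0.
Offset 16: leading byte 0xE2 = 11100010 → 3-byte char #6 = E2 97 B5.
Offset 19: leading byte 0xE0 = 11100000 → 3-byte char #7 = E0 A4 8C.
Offset 22: leading byte 0xF0 = 11110000 → 4-byte char #8 = F0 A4 A4 B5.
Offset 26: leading byte 0xE2 = 11100010 → 3-byte char #9 = E2 9B A4.
Offset 29: leading byte 0xD9 = 11011001 → 2-byte char #10 = D9 89.
Leading byte 0xD9 = 11011001 matches 110xxxxx → 2-byte sequence.
Byte 1: 0xD9 = 11011001, payload 11001 (5 bits).
Byte 2: 0x89 = 10001001 (10xxxxxx ✓), payload 001001.
Concatenate: 11001001001 = 0x649 (11 bits → U+0649).

U+0649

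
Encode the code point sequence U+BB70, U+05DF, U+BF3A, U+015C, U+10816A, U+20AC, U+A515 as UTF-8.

U+BB70: 3-byte form → EB AD B0.
U+05DF: 2-byte form → D7 9F.
U+BF3A: 3-byte form → EB BC BA.
U+015C: 2-byte form → C5 9C.
U+10816A: 4-byte form → F4 88 85 AA.
U+20AC: 3-byte form → E2 82 AC.
U+A515: 3-byte form → EA 94 95.
Concatenated (20 bytes): EB AD B0 D7 9F EB BC BA C5 9C F4 88 85 AA E2 82 AC EA 94 95.

EB AD B0 D7 9F EB BC BA C5 9C F4 88 85 AA E2 82 AC EA 94 95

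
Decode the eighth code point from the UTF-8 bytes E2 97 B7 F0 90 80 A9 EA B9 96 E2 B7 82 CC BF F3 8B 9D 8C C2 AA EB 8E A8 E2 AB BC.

Offset 0: leading byte 0xE2 = 11100010 → 3-byte char #1 = E2 97 B7.
Offset 3: leading byte 0xF0 = 11110000 → 4-byte char #2 = F0 90 80 A9.
Offset 7: leading byte 0xEA = 11101010 → 3-byte char #3 = EA B9 96.
Offset 10: leading byte 0xE2 = 11100010 → 3-byte char #4 = E2 B7 82.
Offset 13: leading byte 0xCC = 11001100 → 2-byte char #5 = CC BF.
Offset 15: leading byte 0xF3 = 11110011 → 4-byte char #6 = F3 8B 9D 8C.
Offset 19: leading byte 0xC2 = 11000010 → 2-byte char #7 = C2 AA.
Offset 21: leading byte 0xEB = 11101011 → 3-byte char #8 = EB 8E A8.
Leading byte 0xEB = 11101011 matches 1110xxxx → 3-byte sequence.
Byte 1: 0xEB = 11101011, payload 1011 (4 bits).
Byte 2: 0x8E = 10001110 (10xxxxxx ✓), payload 001110.
Byte 3: 0xA8 = 10101000 (10xxxxxx ✓), payload 101000.
Concatenate: 1011001110101000 = 0xB3A8 (16 bits → U+B3A8).

U+B3A8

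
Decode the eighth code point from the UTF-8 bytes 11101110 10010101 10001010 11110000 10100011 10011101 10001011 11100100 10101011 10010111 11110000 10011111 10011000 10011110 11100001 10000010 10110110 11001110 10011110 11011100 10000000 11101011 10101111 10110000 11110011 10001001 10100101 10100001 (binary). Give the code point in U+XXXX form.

Offset 0: leading byte 0xEE = 11101110 → 3-byte char #1 = EE 95 8A.
Offset 3: leading byte 0xF0 = 11110000 → 4-byte char #2 = F0 A3 9D 8B.
Offset 7: leading byte 0xE4 = 11100100 → 3-byte char #3 = E4 AB 97.
Offset 10: leading byte 0xF0 = 11110000 → 4-byte char #4 = F0 9F 98 9E.
Offset 14: leading byte 0xE1 = 11100001 → 3-byte char #5 = E1 82 B6.
Offset 17: leading byte 0xCE = 11001110 → 2-byte char #6 = CE 9E.
Offset 19: leading byte 0xDC = 11011100 → 2-byte char #7 = DC 80.
Offset 21: leading byte 0xEB = 11101011 → 3-byte char #8 = EB AF B0.
Leading byte 0xEB = 11101011 matches 1110xxxx → 3-byte sequence.
Byte 1: 0xEB = 11101011, payload 1011 (4 bits).
Byte 2: 0xAF = 10101111 (10xxxxxx ✓), payload 101111.
Byte 3: 0xB0 = 10110000 (10xxxxxx ✓), payload 110000.
Concatenate: 1011101111110000 = 0xBBF0 (16 bits → U+BBF0).

U+BBF0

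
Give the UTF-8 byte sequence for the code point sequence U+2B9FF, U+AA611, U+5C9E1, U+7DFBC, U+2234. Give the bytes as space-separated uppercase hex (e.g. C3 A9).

U+2B9FF: 4-byte form → F0 AB A7 BF.
U+AA611: 4-byte form → F2 AA 98 91.
U+5C9E1: 4-byte form → F1 9C A7 A1.
U+7DFBC: 4-byte form → F1 BD BE BC.
U+2234: 3-byte form → E2 88 B4.
Concatenated (19 bytes): F0 AB A7 BF F2 AA 98 91 F1 9C A7 A1 F1 BD BE BC E2 88 B4.

F0 AB A7 BF F2 AA 98 91 F1 9C A7 A1 F1 BD BE BC E2 88 B4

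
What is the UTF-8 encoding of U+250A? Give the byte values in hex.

U+250A = 0x250A = 9482 decimal. In range U+0800–U+FFFF → 3-byte form: 1110xxxx 10xxxxxx 10xxxxxx.
Binary (16 bits): 0010010100001010.
Split 4+6+6: 0010 | 010100 | 001010.
Byte 1: 11100010 = 0xE2.
Byte 2: 10010100 = 0x94.
Byte 3: 10001010 = 0x8A.

E2 94 8A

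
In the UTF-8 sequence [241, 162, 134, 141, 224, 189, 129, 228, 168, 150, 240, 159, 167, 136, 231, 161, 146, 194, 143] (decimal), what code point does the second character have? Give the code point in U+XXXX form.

U+0F41

Offset 0: leading byte 0xF1 = 11110001 → 4-byte char #1 = F1 A2 86 8D.
Offset 4: leading byte 0xE0 = 11100000 → 3-byte char #2 = E0 BD 81.
Leading byte 0xE0 = 11100000 matches 1110xxxx → 3-byte sequence.
Byte 1: 0xE0 = 11100000, payload 0000 (4 bits).
Byte 2: 0xBD = 10111101 (10xxxxxx ✓), payload 111101.
Byte 3: 0x81 = 10000001 (10xxxxxx ✓), payload 000001.
Concatenate: 0000111101000001 = 0xF41 (16 bits → U+0F41).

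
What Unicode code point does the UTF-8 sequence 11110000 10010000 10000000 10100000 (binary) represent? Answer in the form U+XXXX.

Leading byte 0xF0 = 11110000 matches 11110xxx → 4-byte sequence.
Byte 1: 0xF0 = 11110000, payload 000 (3 bits).
Byte 2: 0x90 = 10010000 (10xxxxxx ✓), payload 010000.
Byte 3: 0x80 = 10000000 (10xxxxxx ✓), payload 000000.
Byte 4: 0xA0 = 10100000 (10xxxxxx ✓), payload 100000.
Concatenate: 000010000000000100000 = 0x10020 (21 bits → U+10020).

U+10020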